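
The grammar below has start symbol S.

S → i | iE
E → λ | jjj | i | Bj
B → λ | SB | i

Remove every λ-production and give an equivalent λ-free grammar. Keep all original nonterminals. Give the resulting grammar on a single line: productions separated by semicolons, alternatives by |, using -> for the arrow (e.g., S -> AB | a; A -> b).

Nullable set: {B, E}.
S -> iE: E nullable, giving i | iE.
Drop B -> λ.
B -> SB: B nullable, giving S | SB.
Drop E -> λ.
E -> Bj: B nullable, giving Bj | j.
Unchanged (no nullable symbols): S -> i; B -> i; E -> i; E -> jjj.

S -> i | iE; B -> S | i | SB; E -> i | j | Bj | jjj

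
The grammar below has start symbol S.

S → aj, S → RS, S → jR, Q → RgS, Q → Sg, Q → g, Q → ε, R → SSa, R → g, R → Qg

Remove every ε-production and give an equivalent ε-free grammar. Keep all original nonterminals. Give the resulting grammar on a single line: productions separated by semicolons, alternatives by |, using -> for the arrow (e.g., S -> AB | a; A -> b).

S -> RS | aj | jR; Q -> g | Sg | RgS; R -> g | Qg | SSa

Nullable set: {Q}.
Drop Q -> ε.
R -> Qg: Q nullable, giving Qg | g.
Unchanged (no nullable symbols): S -> RS; S -> aj; S -> jR; Q -> RgS; Q -> Sg; Q -> g; R -> SSa; R -> g.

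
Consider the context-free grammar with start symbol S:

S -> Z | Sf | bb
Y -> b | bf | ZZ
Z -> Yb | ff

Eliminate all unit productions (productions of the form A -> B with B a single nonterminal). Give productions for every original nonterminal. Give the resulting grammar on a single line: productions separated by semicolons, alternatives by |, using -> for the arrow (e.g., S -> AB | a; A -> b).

S -> Sf | Yb | bb | ff; Y -> b | ZZ | bf; Z -> Yb | ff

Unit productions: S->Z.
Unit pairs (A ⇒* B via units): (S,Z).
S: inherits non-unit rules of {S, Z} → Sf | Yb | bb | ff.
Y: inherits non-unit rules of {Y} → ZZ | b | bf.
Z: inherits non-unit rules of {Z} → Yb | ff.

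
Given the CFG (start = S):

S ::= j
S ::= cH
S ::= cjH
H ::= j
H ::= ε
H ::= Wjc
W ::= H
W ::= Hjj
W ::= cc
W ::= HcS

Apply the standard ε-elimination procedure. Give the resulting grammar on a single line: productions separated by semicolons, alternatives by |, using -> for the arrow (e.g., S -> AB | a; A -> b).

Nullable set: {H, W}.
S -> cH: H nullable, giving c | cH.
S -> cjH: H nullable, giving cj | cjH.
Drop H -> ε.
H -> Wjc: W nullable, giving Wjc | jc.
W -> H: H nullable, giving H.
W -> HcS: H nullable, giving HcS | cS.
W -> Hjj: H nullable, giving Hjj | jj.
Unchanged (no nullable symbols): S -> j; H -> j; W -> cc.

S -> c | j | cH | cj | cjH; H -> j | jc | Wjc; W -> H | cS | cc | jj | HcS | Hjj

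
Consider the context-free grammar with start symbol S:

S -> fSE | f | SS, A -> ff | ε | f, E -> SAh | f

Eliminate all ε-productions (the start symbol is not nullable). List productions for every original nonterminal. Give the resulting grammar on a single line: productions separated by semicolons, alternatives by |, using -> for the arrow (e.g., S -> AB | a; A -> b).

S -> f | SS | fSE; A -> f | ff; E -> f | Sh | SAh

Nullable set: {A}.
Drop A -> ε.
E -> SAh: A nullable, giving SAh | Sh.
Unchanged (no nullable symbols): S -> SS; S -> f; S -> fSE; A -> f; A -> ff; E -> f.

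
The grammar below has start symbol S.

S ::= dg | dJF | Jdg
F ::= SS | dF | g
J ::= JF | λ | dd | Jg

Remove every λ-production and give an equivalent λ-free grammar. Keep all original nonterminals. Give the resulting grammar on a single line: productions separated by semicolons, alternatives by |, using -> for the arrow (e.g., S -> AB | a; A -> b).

S -> dF | dg | Jdg | dJF; F -> g | SS | dF; J -> F | g | JF | Jg | dd

Nullable set: {J}.
S -> Jdg: J nullable, giving Jdg | dg.
S -> dJF: J nullable, giving dF | dJF.
Drop J -> λ.
J -> JF: J nullable, giving F | JF.
J -> Jg: J nullable, giving Jg | g.
Unchanged (no nullable symbols): S -> dg; F -> SS; F -> dF; F -> g; J -> dd.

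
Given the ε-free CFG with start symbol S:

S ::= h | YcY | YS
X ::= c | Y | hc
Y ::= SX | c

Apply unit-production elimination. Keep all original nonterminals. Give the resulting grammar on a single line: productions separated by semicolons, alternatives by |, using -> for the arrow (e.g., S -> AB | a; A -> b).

S -> h | YS | YcY; X -> c | SX | hc; Y -> c | SX

Unit productions: X->Y.
Unit pairs (A ⇒* B via units): (X,Y).
S: inherits non-unit rules of {S} → YS | YcY | h.
X: inherits non-unit rules of {X, Y} → SX | c | hc.
Y: inherits non-unit rules of {Y} → SX | c.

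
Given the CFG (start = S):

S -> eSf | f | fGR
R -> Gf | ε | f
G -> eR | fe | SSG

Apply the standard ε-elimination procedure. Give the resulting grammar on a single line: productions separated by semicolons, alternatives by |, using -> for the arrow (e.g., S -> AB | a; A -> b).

S -> f | fG | eSf | fGR; G -> e | eR | fe | SSG; R -> f | Gf

Nullable set: {R}.
S -> fGR: R nullable, giving fG | fGR.
G -> eR: R nullable, giving e | eR.
Drop R -> ε.
Unchanged (no nullable symbols): S -> eSf; S -> f; G -> SSG; G -> fe; R -> Gf; R -> f.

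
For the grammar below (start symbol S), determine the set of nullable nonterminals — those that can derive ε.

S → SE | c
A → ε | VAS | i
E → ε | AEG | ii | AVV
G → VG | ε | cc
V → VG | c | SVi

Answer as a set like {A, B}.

Directly nullable (have an ε-rule): {A, E, G}.
Not nullable: S, V — each has a terminal in every rule's right-hand side or depends on a non-nullable symbol.

{A, E, G}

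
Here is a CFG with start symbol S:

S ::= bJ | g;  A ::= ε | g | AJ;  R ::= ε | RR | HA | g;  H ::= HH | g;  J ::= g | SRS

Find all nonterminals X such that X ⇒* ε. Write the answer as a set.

Directly nullable (have an ε-rule): {A, R}.
Not nullable: H, J, S — each has a terminal in every rule's right-hand side or depends on a non-nullable symbol.

{A, R}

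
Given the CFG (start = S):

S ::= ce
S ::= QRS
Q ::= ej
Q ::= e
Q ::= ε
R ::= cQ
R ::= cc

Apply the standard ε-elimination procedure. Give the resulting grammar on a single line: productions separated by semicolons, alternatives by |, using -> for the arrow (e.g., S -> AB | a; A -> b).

S -> RS | ce | QRS; Q -> e | ej; R -> c | cQ | cc

Nullable set: {Q}.
S -> QRS: Q nullable, giving QRS | RS.
Drop Q -> ε.
R -> cQ: Q nullable, giving c | cQ.
Unchanged (no nullable symbols): S -> ce; Q -> e; Q -> ej; R -> cc.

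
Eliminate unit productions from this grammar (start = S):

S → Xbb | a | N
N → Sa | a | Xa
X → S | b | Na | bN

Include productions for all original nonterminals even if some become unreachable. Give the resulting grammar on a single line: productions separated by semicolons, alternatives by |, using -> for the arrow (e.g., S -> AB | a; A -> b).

S -> a | Sa | Xa | Xbb; N -> a | Sa | Xa; X -> a | b | Na | Sa | Xa | bN | Xbb

Unit productions: S->N, X->S.
Unit pairs (A ⇒* B via units): (S,N), (X,N), (X,S).
S: inherits non-unit rules of {N, S} → Sa | Xa | Xbb | a.
N: inherits non-unit rules of {N} → Sa | Xa | a.
X: inherits non-unit rules of {N, S, X} → Na | Sa | Xa | Xbb | a | b | bN.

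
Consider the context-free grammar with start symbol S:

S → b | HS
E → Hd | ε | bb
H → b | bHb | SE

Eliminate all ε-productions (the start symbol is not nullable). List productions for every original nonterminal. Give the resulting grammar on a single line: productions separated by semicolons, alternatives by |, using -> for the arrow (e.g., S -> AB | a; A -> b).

Nullable set: {E}.
Drop E -> ε.
H -> SE: E nullable, giving S | SE.
Unchanged (no nullable symbols): S -> HS; S -> b; E -> Hd; E -> bb; H -> b; H -> bHb.

S -> b | HS; E -> Hd | bb; H -> S | b | SE | bHb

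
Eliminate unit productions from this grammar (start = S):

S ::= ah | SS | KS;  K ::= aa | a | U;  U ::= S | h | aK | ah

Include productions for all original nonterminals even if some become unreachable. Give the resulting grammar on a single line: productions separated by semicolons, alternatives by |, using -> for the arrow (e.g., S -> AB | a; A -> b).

S -> KS | SS | ah; K -> a | h | KS | SS | aK | aa | ah; U -> h | KS | SS | aK | ah

Unit productions: K->U, U->S.
Unit pairs (A ⇒* B via units): (K,S), (K,U), (U,S).
S: inherits non-unit rules of {S} → KS | SS | ah.
K: inherits non-unit rules of {K, S, U} → KS | SS | a | aK | aa | ah | h.
U: inherits non-unit rules of {S, U} → KS | SS | aK | ah | h.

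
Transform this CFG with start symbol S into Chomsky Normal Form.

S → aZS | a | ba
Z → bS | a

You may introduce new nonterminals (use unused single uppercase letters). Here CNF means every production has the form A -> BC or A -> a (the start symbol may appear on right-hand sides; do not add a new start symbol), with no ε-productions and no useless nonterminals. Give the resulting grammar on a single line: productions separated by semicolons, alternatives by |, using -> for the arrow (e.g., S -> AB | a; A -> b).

S -> a | AC | BA; A -> a; B -> b; C -> ZS; Z -> a | BS

No ε-productions.
No unit productions to eliminate.
TERM: introduce A -> a, B -> b and substitute in every rule of length ≥2.
BIN: S -> AZS becomes S -> AC, C -> ZS.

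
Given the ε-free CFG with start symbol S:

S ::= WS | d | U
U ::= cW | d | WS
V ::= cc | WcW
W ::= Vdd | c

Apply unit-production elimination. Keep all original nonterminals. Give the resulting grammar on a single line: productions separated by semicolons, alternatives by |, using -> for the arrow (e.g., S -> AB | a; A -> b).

S -> d | WS | cW; U -> d | WS | cW; V -> cc | WcW; W -> c | Vdd

Unit productions: S->U.
Unit pairs (A ⇒* B via units): (S,U).
S: inherits non-unit rules of {S, U} → WS | cW | d.
U: inherits non-unit rules of {U} → WS | cW | d.
V: inherits non-unit rules of {V} → WcW | cc.
W: inherits non-unit rules of {W} → Vdd | c.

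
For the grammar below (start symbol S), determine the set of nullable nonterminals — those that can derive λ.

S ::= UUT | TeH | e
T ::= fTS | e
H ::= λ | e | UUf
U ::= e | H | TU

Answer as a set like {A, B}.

{H, U}

Directly nullable (have an ε-rule): {H}.
U is nullable via U -> H (every symbol on the right is already known nullable).
Not nullable: S, T — each has a terminal in every rule's right-hand side or depends on a non-nullable symbol.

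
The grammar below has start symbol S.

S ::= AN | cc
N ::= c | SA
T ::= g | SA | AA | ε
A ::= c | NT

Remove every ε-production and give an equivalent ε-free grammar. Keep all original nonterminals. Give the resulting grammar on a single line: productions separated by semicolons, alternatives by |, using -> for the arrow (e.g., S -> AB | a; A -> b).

Nullable set: {T}.
A -> NT: T nullable, giving N | NT.
Drop T -> ε.
Unchanged (no nullable symbols): S -> AN; S -> cc; A -> c; N -> SA; N -> c; T -> AA; T -> SA; T -> g.

S -> AN | cc; A -> N | c | NT; N -> c | SA; T -> g | AA | SA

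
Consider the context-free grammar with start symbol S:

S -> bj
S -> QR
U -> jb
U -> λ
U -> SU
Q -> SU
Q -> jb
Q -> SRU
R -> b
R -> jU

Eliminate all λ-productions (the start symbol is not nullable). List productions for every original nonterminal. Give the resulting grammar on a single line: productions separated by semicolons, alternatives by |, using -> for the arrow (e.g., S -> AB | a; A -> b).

Nullable set: {U}.
Q -> SRU: U nullable, giving SR | SRU.
Q -> SU: U nullable, giving S | SU.
R -> jU: U nullable, giving j | jU.
Drop U -> λ.
U -> SU: U nullable, giving S | SU.
Unchanged (no nullable symbols): S -> QR; S -> bj; Q -> jb; R -> b; U -> jb.

S -> QR | bj; Q -> S | SR | SU | jb | SRU; R -> b | j | jU; U -> S | SU | jb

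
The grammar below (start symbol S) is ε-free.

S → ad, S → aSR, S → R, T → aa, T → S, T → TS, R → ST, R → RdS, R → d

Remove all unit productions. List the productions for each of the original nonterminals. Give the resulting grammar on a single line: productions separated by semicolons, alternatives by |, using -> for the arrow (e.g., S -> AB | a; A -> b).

Unit productions: S->R, T->S.
Unit pairs (A ⇒* B via units): (S,R), (T,R), (T,S).
S: inherits non-unit rules of {R, S} → RdS | ST | aSR | ad | d.
R: inherits non-unit rules of {R} → RdS | ST | d.
T: inherits non-unit rules of {R, S, T} → RdS | ST | TS | aSR | aa | ad | d.

S -> d | ST | ad | RdS | aSR; R -> d | ST | RdS; T -> d | ST | TS | aa | ad | RdS | aSR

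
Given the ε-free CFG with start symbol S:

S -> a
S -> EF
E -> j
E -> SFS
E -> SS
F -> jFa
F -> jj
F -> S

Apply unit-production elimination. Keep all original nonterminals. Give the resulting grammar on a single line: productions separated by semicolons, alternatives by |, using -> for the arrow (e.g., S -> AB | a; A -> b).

S -> a | EF; E -> j | SS | SFS; F -> a | EF | jj | jFa

Unit productions: F->S.
Unit pairs (A ⇒* B via units): (F,S).
S: inherits non-unit rules of {S} → EF | a.
E: inherits non-unit rules of {E} → SFS | SS | j.
F: inherits non-unit rules of {F, S} → EF | a | jFa | jj.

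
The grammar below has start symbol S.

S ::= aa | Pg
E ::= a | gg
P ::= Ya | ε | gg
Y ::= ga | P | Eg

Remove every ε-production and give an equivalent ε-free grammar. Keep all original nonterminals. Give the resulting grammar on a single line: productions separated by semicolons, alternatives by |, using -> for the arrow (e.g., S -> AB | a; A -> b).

S -> g | Pg | aa; E -> a | gg; P -> a | Ya | gg; Y -> P | Eg | ga

Nullable set: {P, Y}.
S -> Pg: P nullable, giving Pg | g.
Drop P -> ε.
P -> Ya: Y nullable, giving Ya | a.
Y -> P: P nullable, giving P.
Unchanged (no nullable symbols): S -> aa; E -> a; E -> gg; P -> gg; Y -> Eg; Y -> ga.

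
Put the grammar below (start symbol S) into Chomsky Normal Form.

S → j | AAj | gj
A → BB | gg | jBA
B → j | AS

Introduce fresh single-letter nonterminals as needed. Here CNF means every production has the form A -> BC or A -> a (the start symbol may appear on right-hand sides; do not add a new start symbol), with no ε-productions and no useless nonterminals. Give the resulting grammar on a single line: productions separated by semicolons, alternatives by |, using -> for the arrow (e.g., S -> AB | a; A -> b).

No ε-productions.
No unit productions to eliminate.
TERM: introduce C -> g, D -> j and substitute in every rule of length ≥2.
BIN: A -> DBA becomes A -> DE, E -> BA; S -> AAD becomes S -> AF, F -> AD.

S -> j | AF | CD; A -> BB | CC | DE; B -> j | AS; C -> g; D -> j; E -> BA; F -> AD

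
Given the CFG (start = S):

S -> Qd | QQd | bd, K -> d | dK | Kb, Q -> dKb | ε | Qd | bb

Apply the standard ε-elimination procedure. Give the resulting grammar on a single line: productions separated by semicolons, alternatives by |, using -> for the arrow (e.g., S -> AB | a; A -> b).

Nullable set: {Q}.
S -> QQd: Q, Q nullable, giving QQd | Qd | d.
S -> Qd: Q nullable, giving Qd | d.
Drop Q -> ε.
Q -> Qd: Q nullable, giving Qd | d.
Unchanged (no nullable symbols): S -> bd; K -> Kb; K -> d; K -> dK; Q -> bb; Q -> dKb.

S -> d | Qd | bd | QQd; K -> d | Kb | dK; Q -> d | Qd | bb | dKb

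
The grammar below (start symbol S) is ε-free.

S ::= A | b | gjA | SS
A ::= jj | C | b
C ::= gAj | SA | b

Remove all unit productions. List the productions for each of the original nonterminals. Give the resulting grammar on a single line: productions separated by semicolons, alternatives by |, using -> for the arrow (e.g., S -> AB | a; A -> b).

Unit productions: A->C, S->A.
Unit pairs (A ⇒* B via units): (A,C), (S,A), (S,C).
S: inherits non-unit rules of {A, C, S} → SA | SS | b | gAj | gjA | jj.
A: inherits non-unit rules of {A, C} → SA | b | gAj | jj.
C: inherits non-unit rules of {C} → SA | b | gAj.

S -> b | SA | SS | jj | gAj | gjA; A -> b | SA | jj | gAj; C -> b | SA | gAj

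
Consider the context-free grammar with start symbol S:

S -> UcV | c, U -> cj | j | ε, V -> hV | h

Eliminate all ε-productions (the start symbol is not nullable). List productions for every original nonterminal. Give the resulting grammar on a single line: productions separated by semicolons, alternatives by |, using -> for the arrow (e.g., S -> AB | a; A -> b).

Nullable set: {U}.
S -> UcV: U nullable, giving UcV | cV.
Drop U -> ε.
Unchanged (no nullable symbols): S -> c; U -> cj; U -> j; V -> h; V -> hV.

S -> c | cV | UcV; U -> j | cj; V -> h | hV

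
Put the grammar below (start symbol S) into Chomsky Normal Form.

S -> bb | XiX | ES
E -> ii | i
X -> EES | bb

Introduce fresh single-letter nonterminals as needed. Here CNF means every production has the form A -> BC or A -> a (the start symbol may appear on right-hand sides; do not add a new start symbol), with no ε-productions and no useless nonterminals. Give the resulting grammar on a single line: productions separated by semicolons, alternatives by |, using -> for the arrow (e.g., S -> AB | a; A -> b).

No ε-productions.
No unit productions to eliminate.
TERM: introduce B -> b, A -> i and substitute in every rule of length ≥2.
BIN: S -> XAX becomes S -> XC, C -> AX; X -> EES becomes X -> ED, D -> ES.

S -> BB | ES | XC; A -> i; B -> b; C -> AX; D -> ES; E -> i | AA; X -> BB | ED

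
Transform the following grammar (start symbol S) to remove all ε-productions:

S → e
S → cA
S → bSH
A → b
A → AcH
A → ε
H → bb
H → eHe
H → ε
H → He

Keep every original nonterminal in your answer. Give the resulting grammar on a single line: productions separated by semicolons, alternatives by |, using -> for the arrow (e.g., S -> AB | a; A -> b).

Nullable set: {A, H}.
S -> bSH: H nullable, giving bS | bSH.
S -> cA: A nullable, giving c | cA.
Drop A -> ε.
A -> AcH: A, H nullable, giving Ac | AcH | c | cH.
Drop H -> ε.
H -> He: H nullable, giving He | e.
H -> eHe: H nullable, giving eHe | ee.
Unchanged (no nullable symbols): S -> e; A -> b; H -> bb.

S -> c | e | bS | cA | bSH; A -> b | c | Ac | cH | AcH; H -> e | He | bb | ee | eHe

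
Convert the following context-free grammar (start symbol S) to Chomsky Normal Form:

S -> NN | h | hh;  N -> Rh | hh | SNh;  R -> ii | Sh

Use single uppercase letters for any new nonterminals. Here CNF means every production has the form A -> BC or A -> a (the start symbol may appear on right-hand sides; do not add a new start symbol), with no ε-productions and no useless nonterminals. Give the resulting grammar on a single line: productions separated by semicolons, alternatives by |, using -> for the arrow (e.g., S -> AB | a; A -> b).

No ε-productions.
No unit productions to eliminate.
TERM: introduce A -> h, B -> i and substitute in every rule of length ≥2.
BIN: N -> SNA becomes N -> SC, C -> NA.

S -> h | AA | NN; A -> h; B -> i; C -> NA; N -> AA | RA | SC; R -> BB | SA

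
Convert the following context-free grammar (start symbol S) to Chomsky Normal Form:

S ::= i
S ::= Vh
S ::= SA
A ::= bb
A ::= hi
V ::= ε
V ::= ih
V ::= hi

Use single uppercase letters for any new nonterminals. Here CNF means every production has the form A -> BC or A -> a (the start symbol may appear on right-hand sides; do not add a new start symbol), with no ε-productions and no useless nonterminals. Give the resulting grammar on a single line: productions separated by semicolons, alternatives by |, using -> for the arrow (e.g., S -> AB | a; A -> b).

Nullable: {V}; after ε-elimination: S -> h | i | SA | Vh; A -> bb | hi; V -> hi | ih.
No unit productions to eliminate.
TERM: introduce B -> b, C -> h, D -> i and substitute in every rule of length ≥2.

S -> h | i | SA | VC; A -> BB | CD; B -> b; C -> h; D -> i; V -> CD | DC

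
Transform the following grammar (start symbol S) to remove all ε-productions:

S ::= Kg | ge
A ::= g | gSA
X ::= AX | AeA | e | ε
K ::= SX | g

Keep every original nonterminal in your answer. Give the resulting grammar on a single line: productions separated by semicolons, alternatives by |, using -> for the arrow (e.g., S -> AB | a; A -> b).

Nullable set: {X}.
K -> SX: X nullable, giving S | SX.
Drop X -> ε.
X -> AX: X nullable, giving A | AX.
Unchanged (no nullable symbols): S -> Kg; S -> ge; A -> g; A -> gSA; K -> g; X -> AeA; X -> e.

S -> Kg | ge; A -> g | gSA; K -> S | g | SX; X -> A | e | AX | AeA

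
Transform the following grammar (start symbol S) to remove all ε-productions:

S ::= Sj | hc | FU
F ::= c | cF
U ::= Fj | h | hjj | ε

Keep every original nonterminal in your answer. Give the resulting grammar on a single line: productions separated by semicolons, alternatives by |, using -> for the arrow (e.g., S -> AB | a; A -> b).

Nullable set: {U}.
S -> FU: U nullable, giving F | FU.
Drop U -> ε.
Unchanged (no nullable symbols): S -> Sj; S -> hc; F -> c; F -> cF; U -> Fj; U -> h; U -> hjj.

S -> F | FU | Sj | hc; F -> c | cF; U -> h | Fj | hjj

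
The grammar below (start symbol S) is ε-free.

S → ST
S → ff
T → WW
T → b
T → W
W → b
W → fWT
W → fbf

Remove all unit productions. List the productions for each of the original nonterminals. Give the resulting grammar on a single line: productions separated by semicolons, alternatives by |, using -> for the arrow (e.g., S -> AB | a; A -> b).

S -> ST | ff; T -> b | WW | fWT | fbf; W -> b | fWT | fbf

Unit productions: T->W.
Unit pairs (A ⇒* B via units): (T,W).
S: inherits non-unit rules of {S} → ST | ff.
T: inherits non-unit rules of {T, W} → WW | b | fWT | fbf.
W: inherits non-unit rules of {W} → b | fWT | fbf.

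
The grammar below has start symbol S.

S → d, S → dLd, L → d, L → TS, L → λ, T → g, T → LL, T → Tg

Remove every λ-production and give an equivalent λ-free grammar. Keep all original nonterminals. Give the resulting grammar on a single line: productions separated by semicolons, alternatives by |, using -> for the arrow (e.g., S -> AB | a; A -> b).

Nullable set: {L, T}.
S -> dLd: L nullable, giving dLd | dd.
Drop L -> λ.
L -> TS: T nullable, giving S | TS.
T -> LL: L, L nullable, giving L | LL.
T -> Tg: T nullable, giving Tg | g.
Unchanged (no nullable symbols): S -> d; L -> d; T -> g.

S -> d | dd | dLd; L -> S | d | TS; T -> L | g | LL | Tg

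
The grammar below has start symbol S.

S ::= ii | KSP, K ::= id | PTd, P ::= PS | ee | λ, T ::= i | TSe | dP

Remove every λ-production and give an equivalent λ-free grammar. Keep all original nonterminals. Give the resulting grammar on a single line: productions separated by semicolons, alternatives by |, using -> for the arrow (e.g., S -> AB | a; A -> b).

S -> KS | ii | KSP; K -> Td | id | PTd; P -> S | PS | ee; T -> d | i | dP | TSe

Nullable set: {P}.
S -> KSP: P nullable, giving KS | KSP.
K -> PTd: P nullable, giving PTd | Td.
Drop P -> λ.
P -> PS: P nullable, giving PS | S.
T -> dP: P nullable, giving d | dP.
Unchanged (no nullable symbols): S -> ii; K -> id; P -> ee; T -> TSe; T -> i.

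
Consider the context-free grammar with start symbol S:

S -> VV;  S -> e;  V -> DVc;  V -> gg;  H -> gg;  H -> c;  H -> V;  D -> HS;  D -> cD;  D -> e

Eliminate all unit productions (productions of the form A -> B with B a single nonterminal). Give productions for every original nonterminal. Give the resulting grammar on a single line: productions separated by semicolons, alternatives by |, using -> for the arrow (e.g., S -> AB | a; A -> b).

S -> e | VV; D -> e | HS | cD; H -> c | gg | DVc; V -> gg | DVc

Unit productions: H->V.
Unit pairs (A ⇒* B via units): (H,V).
S: inherits non-unit rules of {S} → VV | e.
D: inherits non-unit rules of {D} → HS | cD | e.
H: inherits non-unit rules of {H, V} → DVc | c | gg.
V: inherits non-unit rules of {V} → DVc | gg.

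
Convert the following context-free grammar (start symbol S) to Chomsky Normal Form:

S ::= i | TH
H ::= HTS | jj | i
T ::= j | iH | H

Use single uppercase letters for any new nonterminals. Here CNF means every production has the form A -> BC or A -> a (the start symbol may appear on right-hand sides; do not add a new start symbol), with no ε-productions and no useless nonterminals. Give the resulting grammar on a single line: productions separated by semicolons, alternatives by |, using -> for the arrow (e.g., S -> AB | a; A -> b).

No ε-productions.
After unit-elimination: S -> i | TH; H -> i | jj | HTS; T -> i | j | iH | jj | HTS.
TERM: introduce B -> i, A -> j and substitute in every rule of length ≥2.
BIN: H -> HTS becomes H -> HC, C -> TS; T -> HTS becomes T -> HD, D -> TS.

S -> i | TH; A -> j; B -> i; C -> TS; D -> TS; H -> i | AA | HC; T -> i | j | AA | BH | HD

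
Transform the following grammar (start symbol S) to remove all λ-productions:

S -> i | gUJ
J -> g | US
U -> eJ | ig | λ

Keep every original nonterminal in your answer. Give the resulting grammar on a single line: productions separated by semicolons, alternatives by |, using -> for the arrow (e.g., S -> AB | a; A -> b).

S -> i | gJ | gUJ; J -> S | g | US; U -> eJ | ig

Nullable set: {U}.
S -> gUJ: U nullable, giving gJ | gUJ.
J -> US: U nullable, giving S | US.
Drop U -> λ.
Unchanged (no nullable symbols): S -> i; J -> g; U -> eJ; U -> ig.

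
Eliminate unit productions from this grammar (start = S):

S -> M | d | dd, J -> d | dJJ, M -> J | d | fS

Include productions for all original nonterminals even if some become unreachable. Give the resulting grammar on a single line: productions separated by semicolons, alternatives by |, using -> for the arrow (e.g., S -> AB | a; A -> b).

S -> d | dd | fS | dJJ; J -> d | dJJ; M -> d | fS | dJJ

Unit productions: M->J, S->M.
Unit pairs (A ⇒* B via units): (M,J), (S,J), (S,M).
S: inherits non-unit rules of {J, M, S} → d | dJJ | dd | fS.
J: inherits non-unit rules of {J} → d | dJJ.
M: inherits non-unit rules of {J, M} → d | dJJ | fS.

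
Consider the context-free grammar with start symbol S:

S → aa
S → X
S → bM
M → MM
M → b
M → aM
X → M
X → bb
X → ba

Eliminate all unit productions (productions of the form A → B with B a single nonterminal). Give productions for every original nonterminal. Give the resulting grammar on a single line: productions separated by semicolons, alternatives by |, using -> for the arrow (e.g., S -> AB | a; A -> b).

Unit productions: S->X, X->M.
Unit pairs (A ⇒* B via units): (S,M), (S,X), (X,M).
S: inherits non-unit rules of {M, S, X} → MM | aM | aa | b | bM | ba | bb.
M: inherits non-unit rules of {M} → MM | aM | b.
X: inherits non-unit rules of {M, X} → MM | aM | b | ba | bb.

S -> b | MM | aM | aa | bM | ba | bb; M -> b | MM | aM; X -> b | MM | aM | ba | bb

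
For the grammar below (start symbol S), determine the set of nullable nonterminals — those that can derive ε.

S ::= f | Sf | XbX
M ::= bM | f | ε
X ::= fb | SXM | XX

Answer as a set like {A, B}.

Directly nullable (have an ε-rule): {M}.
Not nullable: S, X — each has a terminal in every rule's right-hand side or depends on a non-nullable symbol.

{M}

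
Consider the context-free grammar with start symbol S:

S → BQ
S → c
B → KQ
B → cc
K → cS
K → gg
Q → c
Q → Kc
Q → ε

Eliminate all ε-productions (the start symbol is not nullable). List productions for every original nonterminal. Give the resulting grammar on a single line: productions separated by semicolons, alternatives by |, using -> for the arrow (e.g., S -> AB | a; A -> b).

S -> B | c | BQ; B -> K | KQ | cc; K -> cS | gg; Q -> c | Kc

Nullable set: {Q}.
S -> BQ: Q nullable, giving B | BQ.
B -> KQ: Q nullable, giving K | KQ.
Drop Q -> ε.
Unchanged (no nullable symbols): S -> c; B -> cc; K -> cS; K -> gg; Q -> Kc; Q -> c.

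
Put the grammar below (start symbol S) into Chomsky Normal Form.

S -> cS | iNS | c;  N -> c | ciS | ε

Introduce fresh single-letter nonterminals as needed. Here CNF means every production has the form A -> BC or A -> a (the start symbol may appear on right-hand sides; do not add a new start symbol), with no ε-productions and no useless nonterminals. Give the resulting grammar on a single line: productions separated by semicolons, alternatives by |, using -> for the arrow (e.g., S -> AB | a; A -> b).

S -> c | AS | BD | BS; A -> c; B -> i; C -> BS; D -> NS; N -> c | AC

Nullable: {N}; after ε-elimination: S -> c | cS | iS | iNS; N -> c | ciS.
No unit productions to eliminate.
TERM: introduce A -> c, B -> i and substitute in every rule of length ≥2.
BIN: N -> ABS becomes N -> AC, C -> BS; S -> BNS becomes S -> BD, D -> NS.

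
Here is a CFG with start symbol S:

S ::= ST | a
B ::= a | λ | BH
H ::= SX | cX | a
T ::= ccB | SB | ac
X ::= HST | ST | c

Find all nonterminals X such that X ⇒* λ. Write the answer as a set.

{B}

Directly nullable (have an ε-rule): {B}.
Not nullable: H, S, T, X — each has a terminal in every rule's right-hand side or depends on a non-nullable symbol.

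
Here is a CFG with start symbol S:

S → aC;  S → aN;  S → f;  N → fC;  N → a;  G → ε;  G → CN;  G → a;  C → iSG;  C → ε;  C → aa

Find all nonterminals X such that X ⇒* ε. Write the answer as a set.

Directly nullable (have an ε-rule): {C, G}.
Not nullable: N, S — each has a terminal in every rule's right-hand side or depends on a non-nullable symbol.

{C, G}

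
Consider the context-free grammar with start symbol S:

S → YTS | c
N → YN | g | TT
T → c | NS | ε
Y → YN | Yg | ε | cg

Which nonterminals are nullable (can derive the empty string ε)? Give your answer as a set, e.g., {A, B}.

Directly nullable (have an ε-rule): {T, Y}.
N is nullable via N -> TT (every symbol on the right is already known nullable).
Not nullable: S — each has a terminal in every rule's right-hand side or depends on a non-nullable symbol.

{N, T, Y}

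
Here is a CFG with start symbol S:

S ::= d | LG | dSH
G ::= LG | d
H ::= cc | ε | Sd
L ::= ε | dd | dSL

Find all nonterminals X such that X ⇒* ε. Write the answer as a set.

{H, L}

Directly nullable (have an ε-rule): {H, L}.
Not nullable: G, S — each has a terminal in every rule's right-hand side or depends on a non-nullable symbol.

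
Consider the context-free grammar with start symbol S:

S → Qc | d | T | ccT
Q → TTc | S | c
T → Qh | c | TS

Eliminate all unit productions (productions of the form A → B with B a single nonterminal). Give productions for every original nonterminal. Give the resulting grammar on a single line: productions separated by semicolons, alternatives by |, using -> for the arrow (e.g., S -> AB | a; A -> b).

S -> c | d | Qc | Qh | TS | ccT; Q -> c | d | Qc | Qh | TS | TTc | ccT; T -> c | Qh | TS

Unit productions: Q->S, S->T.
Unit pairs (A ⇒* B via units): (Q,S), (Q,T), (S,T).
S: inherits non-unit rules of {S, T} → Qc | Qh | TS | c | ccT | d.
Q: inherits non-unit rules of {Q, S, T} → Qc | Qh | TS | TTc | c | ccT | d.
T: inherits non-unit rules of {T} → Qh | TS | c.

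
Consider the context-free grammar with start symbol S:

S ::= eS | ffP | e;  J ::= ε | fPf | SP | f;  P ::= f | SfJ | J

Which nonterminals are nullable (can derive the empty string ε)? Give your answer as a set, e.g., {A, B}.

{J, P}

Directly nullable (have an ε-rule): {J}.
P is nullable via P -> J (every symbol on the right is already known nullable).
Not nullable: S — each has a terminal in every rule's right-hand side or depends on a non-nullable symbol.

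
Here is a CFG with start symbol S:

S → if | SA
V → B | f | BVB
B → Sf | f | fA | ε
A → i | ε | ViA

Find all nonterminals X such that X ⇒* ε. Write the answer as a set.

{A, B, V}

Directly nullable (have an ε-rule): {A, B}.
V is nullable via V -> B (every symbol on the right is already known nullable).
Not nullable: S — each has a terminal in every rule's right-hand side or depends on a non-nullable symbol.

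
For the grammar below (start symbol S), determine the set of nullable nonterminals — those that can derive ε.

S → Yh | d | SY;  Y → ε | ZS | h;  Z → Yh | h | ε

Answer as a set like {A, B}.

Directly nullable (have an ε-rule): {Y, Z}.
Not nullable: S — each has a terminal in every rule's right-hand side or depends on a non-nullable symbol.

{Y, Z}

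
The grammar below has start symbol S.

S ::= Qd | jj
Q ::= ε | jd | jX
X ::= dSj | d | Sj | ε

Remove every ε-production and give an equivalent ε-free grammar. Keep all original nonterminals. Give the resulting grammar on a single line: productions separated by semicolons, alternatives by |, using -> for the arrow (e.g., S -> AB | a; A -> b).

Nullable set: {Q, X}.
S -> Qd: Q nullable, giving Qd | d.
Drop Q -> ε.
Q -> jX: X nullable, giving j | jX.
Drop X -> ε.
Unchanged (no nullable symbols): S -> jj; Q -> jd; X -> Sj; X -> d; X -> dSj.

S -> d | Qd | jj; Q -> j | jX | jd; X -> d | Sj | dSj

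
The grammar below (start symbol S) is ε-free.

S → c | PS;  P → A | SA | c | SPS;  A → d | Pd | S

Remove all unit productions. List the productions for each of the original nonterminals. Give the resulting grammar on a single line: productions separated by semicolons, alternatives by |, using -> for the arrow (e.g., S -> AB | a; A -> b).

Unit productions: A->S, P->A.
Unit pairs (A ⇒* B via units): (A,S), (P,A), (P,S).
S: inherits non-unit rules of {S} → PS | c.
A: inherits non-unit rules of {A, S} → PS | Pd | c | d.
P: inherits non-unit rules of {A, P, S} → PS | Pd | SA | SPS | c | d.

S -> c | PS; A -> c | d | PS | Pd; P -> c | d | PS | Pd | SA | SPS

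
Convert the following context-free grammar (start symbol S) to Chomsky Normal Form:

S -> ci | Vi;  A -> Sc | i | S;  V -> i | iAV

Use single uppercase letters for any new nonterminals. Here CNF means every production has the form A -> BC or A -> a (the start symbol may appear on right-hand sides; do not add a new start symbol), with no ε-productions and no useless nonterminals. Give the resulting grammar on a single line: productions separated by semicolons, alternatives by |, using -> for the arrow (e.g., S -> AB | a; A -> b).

S -> BC | VC; A -> i | BC | SB | VC; B -> c; C -> i; D -> AV; V -> i | CD

No ε-productions.
After unit-elimination: S -> Vi | ci; A -> i | Sc | Vi | ci; V -> i | iAV.
TERM: introduce B -> c, C -> i and substitute in every rule of length ≥2.
BIN: V -> CAV becomes V -> CD, D -> AV.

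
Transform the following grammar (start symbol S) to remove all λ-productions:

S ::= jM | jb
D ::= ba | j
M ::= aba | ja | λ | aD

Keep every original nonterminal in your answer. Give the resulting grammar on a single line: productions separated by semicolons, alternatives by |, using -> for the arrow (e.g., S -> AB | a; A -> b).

S -> j | jM | jb; D -> j | ba; M -> aD | ja | aba

Nullable set: {M}.
S -> jM: M nullable, giving j | jM.
Drop M -> λ.
Unchanged (no nullable symbols): S -> jb; D -> ba; D -> j; M -> aD; M -> aba; M -> ja.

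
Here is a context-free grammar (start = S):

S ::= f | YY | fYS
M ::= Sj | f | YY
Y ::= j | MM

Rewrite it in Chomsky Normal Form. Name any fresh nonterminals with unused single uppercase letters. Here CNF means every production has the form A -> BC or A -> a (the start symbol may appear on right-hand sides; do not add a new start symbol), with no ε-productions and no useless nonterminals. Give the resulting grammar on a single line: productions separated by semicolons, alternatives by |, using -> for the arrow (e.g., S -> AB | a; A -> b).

S -> f | BC | YY; A -> j; B -> f; C -> YS; M -> f | SA | YY; Y -> j | MM

No ε-productions.
No unit productions to eliminate.
TERM: introduce B -> f, A -> j and substitute in every rule of length ≥2.
BIN: S -> BYS becomes S -> BC, C -> YS.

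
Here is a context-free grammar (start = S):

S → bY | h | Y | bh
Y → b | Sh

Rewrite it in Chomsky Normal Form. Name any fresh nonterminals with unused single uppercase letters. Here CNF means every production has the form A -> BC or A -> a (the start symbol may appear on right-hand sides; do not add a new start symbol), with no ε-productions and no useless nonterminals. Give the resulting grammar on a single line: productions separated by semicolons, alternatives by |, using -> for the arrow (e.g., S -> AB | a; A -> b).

S -> b | h | BA | BY | SA; A -> h; B -> b; Y -> b | SA

No ε-productions.
After unit-elimination: S -> b | h | Sh | bY | bh; Y -> b | Sh.
TERM: introduce B -> b, A -> h and substitute in every rule of length ≥2.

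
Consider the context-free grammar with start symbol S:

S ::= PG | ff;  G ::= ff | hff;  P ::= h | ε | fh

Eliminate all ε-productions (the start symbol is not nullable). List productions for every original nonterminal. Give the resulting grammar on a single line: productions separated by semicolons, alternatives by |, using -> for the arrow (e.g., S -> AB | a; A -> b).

S -> G | PG | ff; G -> ff | hff; P -> h | fh

Nullable set: {P}.
S -> PG: P nullable, giving G | PG.
Drop P -> ε.
Unchanged (no nullable symbols): S -> ff; G -> ff; G -> hff; P -> fh; P -> h.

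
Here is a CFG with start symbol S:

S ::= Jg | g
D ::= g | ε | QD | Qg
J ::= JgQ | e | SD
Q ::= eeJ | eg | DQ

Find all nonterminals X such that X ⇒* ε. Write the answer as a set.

Directly nullable (have an ε-rule): {D}.
Not nullable: J, Q, S — each has a terminal in every rule's right-hand side or depends on a non-nullable symbol.

{D}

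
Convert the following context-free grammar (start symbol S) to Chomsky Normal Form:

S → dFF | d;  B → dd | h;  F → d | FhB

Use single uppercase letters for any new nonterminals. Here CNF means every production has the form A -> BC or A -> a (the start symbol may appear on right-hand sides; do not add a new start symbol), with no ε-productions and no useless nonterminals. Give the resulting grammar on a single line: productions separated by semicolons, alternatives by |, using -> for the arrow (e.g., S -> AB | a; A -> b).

S -> d | AE; A -> d; B -> h | AA; C -> h; D -> CB; E -> FF; F -> d | FD

No ε-productions.
No unit productions to eliminate.
TERM: introduce A -> d, C -> h and substitute in every rule of length ≥2.
BIN: F -> FCB becomes F -> FD, D -> CB; S -> AFF becomes S -> AE, E -> FF.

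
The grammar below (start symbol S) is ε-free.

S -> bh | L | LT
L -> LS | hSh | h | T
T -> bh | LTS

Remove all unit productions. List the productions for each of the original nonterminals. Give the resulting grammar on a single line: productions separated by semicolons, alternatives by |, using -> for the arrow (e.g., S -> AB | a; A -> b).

S -> h | LS | LT | bh | LTS | hSh; L -> h | LS | bh | LTS | hSh; T -> bh | LTS

Unit productions: L->T, S->L.
Unit pairs (A ⇒* B via units): (L,T), (S,L), (S,T).
S: inherits non-unit rules of {L, S, T} → LS | LT | LTS | bh | h | hSh.
L: inherits non-unit rules of {L, T} → LS | LTS | bh | h | hSh.
T: inherits non-unit rules of {T} → LTS | bh.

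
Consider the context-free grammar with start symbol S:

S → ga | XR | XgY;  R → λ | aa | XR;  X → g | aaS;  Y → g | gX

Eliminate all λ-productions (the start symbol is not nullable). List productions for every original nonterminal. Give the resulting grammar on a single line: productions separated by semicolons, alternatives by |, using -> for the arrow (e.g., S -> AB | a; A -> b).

Nullable set: {R}.
S -> XR: R nullable, giving X | XR.
Drop R -> λ.
R -> XR: R nullable, giving X | XR.
Unchanged (no nullable symbols): S -> XgY; S -> ga; R -> aa; X -> aaS; X -> g; Y -> g; Y -> gX.

S -> X | XR | ga | XgY; R -> X | XR | aa; X -> g | aaS; Y -> g | gX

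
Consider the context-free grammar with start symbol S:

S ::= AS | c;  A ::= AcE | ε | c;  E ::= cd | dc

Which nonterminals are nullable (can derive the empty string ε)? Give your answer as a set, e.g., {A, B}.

{A}

Directly nullable (have an ε-rule): {A}.
Not nullable: E, S — each has a terminal in every rule's right-hand side or depends on a non-nullable symbol.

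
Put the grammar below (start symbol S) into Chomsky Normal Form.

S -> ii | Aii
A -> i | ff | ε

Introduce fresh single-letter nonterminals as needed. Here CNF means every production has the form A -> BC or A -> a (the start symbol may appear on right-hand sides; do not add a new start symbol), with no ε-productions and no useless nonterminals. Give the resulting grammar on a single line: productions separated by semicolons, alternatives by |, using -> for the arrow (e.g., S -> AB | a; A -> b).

S -> AD | CC; A -> i | BB; B -> f; C -> i; D -> CC

Nullable: {A}; after ε-elimination: S -> ii | Aii; A -> i | ff.
No unit productions to eliminate.
TERM: introduce B -> f, C -> i and substitute in every rule of length ≥2.
BIN: S -> ACC becomes S -> AD, D -> CC.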